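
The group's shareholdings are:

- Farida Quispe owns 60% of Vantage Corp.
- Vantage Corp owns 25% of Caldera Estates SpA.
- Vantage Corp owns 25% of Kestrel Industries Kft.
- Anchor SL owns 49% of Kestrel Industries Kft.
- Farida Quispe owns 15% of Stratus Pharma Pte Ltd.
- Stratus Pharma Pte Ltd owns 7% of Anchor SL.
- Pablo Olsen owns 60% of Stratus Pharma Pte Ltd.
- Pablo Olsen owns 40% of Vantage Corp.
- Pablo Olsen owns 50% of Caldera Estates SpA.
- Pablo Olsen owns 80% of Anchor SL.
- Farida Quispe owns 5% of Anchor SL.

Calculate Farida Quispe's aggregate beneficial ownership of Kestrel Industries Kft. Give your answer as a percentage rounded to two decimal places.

Farida reaches Kestrel along 3 paths.
Via Anchor: 5% × 49% = 2.45%.
Via Stratus → Anchor: 15% × 7% × 49% = 0.5145%.
Via Vantage: 60% × 25% = 15%.
Total: 2.45% + 0.5145% + 15% = 17.9645%.
Rounded: 17.96%.

17.96%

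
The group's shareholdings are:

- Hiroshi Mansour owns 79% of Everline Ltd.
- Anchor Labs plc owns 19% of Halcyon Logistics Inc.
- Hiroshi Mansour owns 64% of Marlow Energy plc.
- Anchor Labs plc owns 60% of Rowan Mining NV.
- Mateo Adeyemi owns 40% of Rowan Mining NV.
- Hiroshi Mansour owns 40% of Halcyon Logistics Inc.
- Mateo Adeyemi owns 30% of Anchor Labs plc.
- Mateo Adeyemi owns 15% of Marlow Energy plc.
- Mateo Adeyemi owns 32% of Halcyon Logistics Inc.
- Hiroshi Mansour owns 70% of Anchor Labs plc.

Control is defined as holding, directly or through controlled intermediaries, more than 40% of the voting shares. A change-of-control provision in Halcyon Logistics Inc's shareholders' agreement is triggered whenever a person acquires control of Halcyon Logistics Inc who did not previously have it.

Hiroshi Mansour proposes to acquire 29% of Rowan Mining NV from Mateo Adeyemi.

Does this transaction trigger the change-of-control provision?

The purchase adds only to Hiroshi's holdings (Mateo's stake shrinks), so Hiroshi is the only person who could newly come to control Halcyon.
Hiroshi holds 70% of Anchor, so Hiroshi controls Anchor.
Anchor and Hiroshi together hold 19% + 40% = 59% of Halcyon, so Hiroshi controls Halcyon.
So Hiroshi already controls Halcyon before the transaction.
After the purchase, Hiroshi holds 29% of Rowan directly, and Mateo's stake falls to 11%.
Hiroshi controlled Halcyon already, so this is not a new person acquiring control; every other person's position is unchanged or reduced.
No new person acquires control, so the clause is not triggered.

No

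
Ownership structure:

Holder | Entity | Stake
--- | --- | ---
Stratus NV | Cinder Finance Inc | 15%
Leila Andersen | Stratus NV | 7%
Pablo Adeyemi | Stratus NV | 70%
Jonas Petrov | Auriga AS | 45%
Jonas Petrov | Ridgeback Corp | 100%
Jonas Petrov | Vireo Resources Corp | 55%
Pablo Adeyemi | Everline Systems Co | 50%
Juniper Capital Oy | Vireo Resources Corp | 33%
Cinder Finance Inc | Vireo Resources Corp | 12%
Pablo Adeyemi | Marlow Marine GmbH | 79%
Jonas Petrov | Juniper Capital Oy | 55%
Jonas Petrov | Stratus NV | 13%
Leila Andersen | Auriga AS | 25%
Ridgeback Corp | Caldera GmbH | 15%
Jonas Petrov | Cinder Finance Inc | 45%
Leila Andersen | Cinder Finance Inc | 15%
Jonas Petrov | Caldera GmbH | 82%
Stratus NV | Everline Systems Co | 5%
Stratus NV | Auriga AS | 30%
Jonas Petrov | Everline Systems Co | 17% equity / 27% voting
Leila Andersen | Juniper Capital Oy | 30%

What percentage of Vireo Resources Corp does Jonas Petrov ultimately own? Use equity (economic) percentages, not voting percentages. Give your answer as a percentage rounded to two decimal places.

Jonas reaches Vireo along 4 paths.
Via Stratus → Cinder: 13% × 15% × 12% = 0.234%.
Via Cinder: 45% × 12% = 5.4%.
Direct stake: 55% = 55%.
Via Juniper: 55% × 33% = 18.15%.
Total: 0.234% + 5.4% + 55% + 18.15% = 78.784%.
Rounded: 78.78%.

78.78%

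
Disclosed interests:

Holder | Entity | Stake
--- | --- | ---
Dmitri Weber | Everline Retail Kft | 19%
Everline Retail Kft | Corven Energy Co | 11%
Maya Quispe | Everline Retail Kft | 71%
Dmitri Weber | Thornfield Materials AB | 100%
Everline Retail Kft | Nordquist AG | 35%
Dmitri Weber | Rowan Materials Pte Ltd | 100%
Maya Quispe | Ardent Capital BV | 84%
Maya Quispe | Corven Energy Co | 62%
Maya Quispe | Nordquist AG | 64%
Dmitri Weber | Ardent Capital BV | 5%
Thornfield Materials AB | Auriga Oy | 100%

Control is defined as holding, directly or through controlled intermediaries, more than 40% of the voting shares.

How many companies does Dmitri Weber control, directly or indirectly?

3

Dmitri holds 100% of Thornfield, so Dmitri controls Thornfield.
Thornfield holds 100% of Auriga, so Dmitri controls Auriga.
Dmitri holds 100% of Rowan, so Dmitri controls Rowan.
No other company's threshold is met.
Dmitri controls 3 companies.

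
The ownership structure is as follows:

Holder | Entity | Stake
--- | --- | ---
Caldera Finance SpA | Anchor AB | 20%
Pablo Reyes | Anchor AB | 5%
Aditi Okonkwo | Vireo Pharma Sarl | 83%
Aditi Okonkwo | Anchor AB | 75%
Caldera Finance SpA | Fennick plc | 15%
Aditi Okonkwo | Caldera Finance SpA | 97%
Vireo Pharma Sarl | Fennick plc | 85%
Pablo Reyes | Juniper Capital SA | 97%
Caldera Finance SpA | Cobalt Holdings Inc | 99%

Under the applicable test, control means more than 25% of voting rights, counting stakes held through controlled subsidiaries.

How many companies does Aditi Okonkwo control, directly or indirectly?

5

Aditi holds 97% of Caldera, so Aditi controls Caldera.
Aditi holds 83% of Vireo, so Aditi controls Vireo.
Aditi and Caldera together hold 75% + 20% = 95% of Anchor, so Aditi controls Anchor.
Caldera holds 99% of Cobalt, so Aditi controls Cobalt.
Vireo and Caldera together hold 85% + 15% = 100% of Fennick, so Aditi controls Fennick.
No other company's threshold is met.
Aditi controls 5 companies.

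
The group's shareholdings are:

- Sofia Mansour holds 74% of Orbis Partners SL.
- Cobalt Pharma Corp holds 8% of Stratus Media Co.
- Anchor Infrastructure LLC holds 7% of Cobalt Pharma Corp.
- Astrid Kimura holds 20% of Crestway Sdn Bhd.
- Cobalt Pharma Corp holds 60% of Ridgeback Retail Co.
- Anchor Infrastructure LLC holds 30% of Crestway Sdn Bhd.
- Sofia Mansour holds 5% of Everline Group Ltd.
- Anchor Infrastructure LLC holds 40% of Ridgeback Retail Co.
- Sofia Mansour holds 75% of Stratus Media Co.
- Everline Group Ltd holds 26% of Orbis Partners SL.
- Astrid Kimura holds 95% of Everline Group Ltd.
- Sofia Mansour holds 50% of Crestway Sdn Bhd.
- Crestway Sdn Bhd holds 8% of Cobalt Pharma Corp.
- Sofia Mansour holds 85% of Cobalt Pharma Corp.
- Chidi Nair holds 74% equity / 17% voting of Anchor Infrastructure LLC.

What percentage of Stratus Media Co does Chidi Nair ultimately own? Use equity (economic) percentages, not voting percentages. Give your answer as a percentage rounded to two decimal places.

Chidi reaches Stratus along 2 paths.
Via Anchor → Crestway → Cobalt: 74% × 30% × 8% × 8% = 0.14208%.
Via Anchor → Cobalt: 74% × 7% × 8% = 0.4144%.
Total: 0.14208% + 0.4144% = 0.55648%.
Rounded: 0.56%.

0.56%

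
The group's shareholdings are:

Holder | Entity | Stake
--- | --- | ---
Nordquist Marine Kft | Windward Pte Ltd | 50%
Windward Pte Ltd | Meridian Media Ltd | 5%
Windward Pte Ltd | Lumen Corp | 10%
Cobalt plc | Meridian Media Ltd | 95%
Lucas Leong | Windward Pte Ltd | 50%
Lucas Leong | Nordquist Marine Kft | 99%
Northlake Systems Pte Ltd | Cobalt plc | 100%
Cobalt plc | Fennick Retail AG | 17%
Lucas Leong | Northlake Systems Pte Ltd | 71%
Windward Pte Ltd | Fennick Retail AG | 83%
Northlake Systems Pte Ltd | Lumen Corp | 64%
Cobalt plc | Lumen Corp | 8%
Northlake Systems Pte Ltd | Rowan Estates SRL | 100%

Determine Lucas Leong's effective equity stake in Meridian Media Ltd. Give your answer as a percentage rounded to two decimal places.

72.43%

Lucas reaches Meridian along 3 paths.
Via Northlake → Cobalt: 71% × 100% × 95% = 67.45%.
Via Nordquist → Windward: 99% × 50% × 5% = 2.475%.
Via Windward: 50% × 5% = 2.5%.
Total: 67.45% + 2.475% + 2.5% = 72.425%.
Rounded: 72.43%.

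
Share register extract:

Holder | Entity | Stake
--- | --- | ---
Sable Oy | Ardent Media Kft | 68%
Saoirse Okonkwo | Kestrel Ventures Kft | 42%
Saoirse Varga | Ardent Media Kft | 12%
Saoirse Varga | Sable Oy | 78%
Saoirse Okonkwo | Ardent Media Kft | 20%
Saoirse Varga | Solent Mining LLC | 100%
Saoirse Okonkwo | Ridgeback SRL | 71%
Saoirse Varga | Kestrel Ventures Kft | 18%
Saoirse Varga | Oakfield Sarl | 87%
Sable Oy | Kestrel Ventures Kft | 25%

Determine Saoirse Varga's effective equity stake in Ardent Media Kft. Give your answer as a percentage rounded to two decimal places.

Saoirse Varga reaches Ardent along 2 paths.
Direct stake: 12% = 12%.
Via Sable: 78% × 68% = 53.04%.
Total: 12% + 53.04% = 65.04%.

65.04%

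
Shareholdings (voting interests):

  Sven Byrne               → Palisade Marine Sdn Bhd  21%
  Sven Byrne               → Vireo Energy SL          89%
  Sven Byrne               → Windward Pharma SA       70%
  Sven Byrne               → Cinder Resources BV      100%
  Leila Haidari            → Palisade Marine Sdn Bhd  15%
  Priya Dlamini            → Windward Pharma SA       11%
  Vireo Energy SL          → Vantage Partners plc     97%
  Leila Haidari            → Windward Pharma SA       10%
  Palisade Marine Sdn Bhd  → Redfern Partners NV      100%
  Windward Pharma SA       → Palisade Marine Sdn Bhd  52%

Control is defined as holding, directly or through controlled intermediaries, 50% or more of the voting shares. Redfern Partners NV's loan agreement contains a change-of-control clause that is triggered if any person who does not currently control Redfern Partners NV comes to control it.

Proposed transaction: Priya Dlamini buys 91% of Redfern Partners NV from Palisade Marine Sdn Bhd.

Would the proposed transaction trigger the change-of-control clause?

Yes

The purchase adds only to Priya's holdings (Palisade's stake shrinks), so Priya is the only person who could newly come to control Redfern.
Priya's largest direct stake is 11% in Windward, which does not meet the threshold, so Priya controls no company.
Neither Priya nor any entity Priya controls holds any voting interest in Redfern.
So before the transaction, Priya does not control Redfern.
After the purchase, Priya holds 91% of Redfern directly, and Palisade's stake falls to 9%.
Priya holds 91% of Redfern, so Priya controls Redfern.
Priya did not control Redfern before and does after, so the clause is triggered.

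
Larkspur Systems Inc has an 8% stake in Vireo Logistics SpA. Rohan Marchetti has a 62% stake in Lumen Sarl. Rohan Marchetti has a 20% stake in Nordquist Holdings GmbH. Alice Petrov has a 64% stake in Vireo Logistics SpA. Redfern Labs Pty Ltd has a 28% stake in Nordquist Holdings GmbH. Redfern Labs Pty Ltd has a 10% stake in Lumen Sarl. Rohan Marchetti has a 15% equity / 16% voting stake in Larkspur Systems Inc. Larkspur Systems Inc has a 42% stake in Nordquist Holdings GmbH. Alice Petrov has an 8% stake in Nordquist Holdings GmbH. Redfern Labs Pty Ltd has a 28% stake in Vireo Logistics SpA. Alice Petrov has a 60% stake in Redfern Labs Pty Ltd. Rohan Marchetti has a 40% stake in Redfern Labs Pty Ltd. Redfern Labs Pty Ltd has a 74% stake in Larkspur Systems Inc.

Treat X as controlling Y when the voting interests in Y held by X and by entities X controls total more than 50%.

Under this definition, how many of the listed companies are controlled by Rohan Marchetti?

Rohan holds 62% of Lumen, so Rohan controls Lumen.
No other company's threshold is met.
Rohan controls 1 company.

1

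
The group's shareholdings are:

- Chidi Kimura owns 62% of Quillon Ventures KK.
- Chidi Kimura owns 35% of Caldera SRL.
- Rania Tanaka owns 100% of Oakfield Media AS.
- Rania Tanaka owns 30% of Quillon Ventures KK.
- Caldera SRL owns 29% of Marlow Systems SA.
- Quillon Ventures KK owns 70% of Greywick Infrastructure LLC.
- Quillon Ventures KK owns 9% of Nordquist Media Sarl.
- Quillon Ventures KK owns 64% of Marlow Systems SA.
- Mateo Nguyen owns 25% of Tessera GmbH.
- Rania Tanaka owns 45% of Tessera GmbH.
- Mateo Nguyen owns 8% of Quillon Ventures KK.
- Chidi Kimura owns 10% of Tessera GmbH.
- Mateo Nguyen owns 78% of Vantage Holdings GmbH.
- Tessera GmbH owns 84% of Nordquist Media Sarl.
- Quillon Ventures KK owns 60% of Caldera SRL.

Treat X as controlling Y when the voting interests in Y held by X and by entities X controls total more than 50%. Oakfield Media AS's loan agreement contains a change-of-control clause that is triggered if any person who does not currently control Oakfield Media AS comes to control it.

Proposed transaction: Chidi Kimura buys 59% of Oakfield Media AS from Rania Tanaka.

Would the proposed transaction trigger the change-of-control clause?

Yes

The purchase adds only to Chidi's holdings (Rania's stake shrinks), so Chidi is the only person who could newly come to control Oakfield.
Chidi holds 62% of Quillon, so Chidi controls Quillon.
Chidi and Quillon together hold 35% + 60% = 95% of Caldera, so Chidi controls Caldera.
Quillon holds 70% of Greywick, so Chidi controls Greywick.
Caldera and Quillon together hold 29% + 64% = 93% of Marlow, so Chidi controls Marlow.
Neither Chidi nor any entity Chidi controls holds any voting interest in Oakfield.
So before the transaction, Chidi does not control Oakfield.
After the purchase, Chidi holds 59% of Oakfield directly, and Rania's stake falls to 41%.
Chidi holds 59% of Oakfield, so Chidi controls Oakfield.
Chidi did not control Oakfield before and does after, so the clause is triggered.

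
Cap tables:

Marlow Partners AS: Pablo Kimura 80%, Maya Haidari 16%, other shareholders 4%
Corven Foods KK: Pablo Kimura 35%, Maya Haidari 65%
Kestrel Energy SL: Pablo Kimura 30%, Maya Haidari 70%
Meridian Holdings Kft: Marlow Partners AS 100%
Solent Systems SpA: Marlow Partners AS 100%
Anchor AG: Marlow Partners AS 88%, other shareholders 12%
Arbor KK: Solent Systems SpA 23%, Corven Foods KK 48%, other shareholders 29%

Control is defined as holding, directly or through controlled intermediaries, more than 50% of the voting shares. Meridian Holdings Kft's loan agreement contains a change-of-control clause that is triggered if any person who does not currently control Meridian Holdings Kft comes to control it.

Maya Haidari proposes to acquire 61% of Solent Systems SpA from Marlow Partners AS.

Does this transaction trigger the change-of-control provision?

No

The purchase adds only to Maya's holdings (Marlow's stake shrinks), so Maya is the only person who could newly come to control Meridian.
Maya holds 65% of Corven, so Maya controls Corven.
Maya holds 70% of Kestrel, so Maya controls Kestrel.
Neither Maya nor any entity Maya controls holds any voting interest in Meridian.
So before the transaction, Maya does not control Meridian.
After the purchase, Maya holds 61% of Solent directly, and Marlow's stake falls to 39%.
Maya holds 61% of Solent, so Maya controls Solent.
Solent and Corven together hold 23% + 48% = 71% of Arbor, so Maya controls Arbor.
After the transaction, neither Maya nor any entity Maya controls holds a voting interest in Meridian, so Maya still does not control it.
No new person acquires control, so the clause is not triggered.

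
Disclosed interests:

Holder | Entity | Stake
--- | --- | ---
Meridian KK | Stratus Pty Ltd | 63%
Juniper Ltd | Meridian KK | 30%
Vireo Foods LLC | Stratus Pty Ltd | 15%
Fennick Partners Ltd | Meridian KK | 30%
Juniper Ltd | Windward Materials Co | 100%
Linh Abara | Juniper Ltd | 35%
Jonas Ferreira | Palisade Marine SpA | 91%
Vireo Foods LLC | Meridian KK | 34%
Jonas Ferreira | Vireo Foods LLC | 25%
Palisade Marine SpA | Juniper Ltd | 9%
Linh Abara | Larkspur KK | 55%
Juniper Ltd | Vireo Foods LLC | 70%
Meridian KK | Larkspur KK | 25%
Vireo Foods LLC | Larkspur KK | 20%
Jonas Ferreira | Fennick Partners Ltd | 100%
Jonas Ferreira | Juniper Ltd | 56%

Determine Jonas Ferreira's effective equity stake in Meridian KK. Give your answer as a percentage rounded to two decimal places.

73.03%

Jonas reaches Meridian along 6 paths.
Via Juniper: 56% × 30% = 16.8%.
Via Palisade → Juniper: 91% × 9% × 30% = 2.457%.
Via Vireo: 25% × 34% = 8.5%.
Via Juniper → Vireo: 56% × 70% × 34% = 13.328%.
Via Palisade → Juniper → Vireo: 91% × 9% × 70% × 34% = 1.94922%.
Via Fennick: 100% × 30% = 30%.
Total: 16.8% + 2.457% + 8.5% + 13.328% + 1.94922% + 30% = 73.03422%.
Rounded: 73.03%.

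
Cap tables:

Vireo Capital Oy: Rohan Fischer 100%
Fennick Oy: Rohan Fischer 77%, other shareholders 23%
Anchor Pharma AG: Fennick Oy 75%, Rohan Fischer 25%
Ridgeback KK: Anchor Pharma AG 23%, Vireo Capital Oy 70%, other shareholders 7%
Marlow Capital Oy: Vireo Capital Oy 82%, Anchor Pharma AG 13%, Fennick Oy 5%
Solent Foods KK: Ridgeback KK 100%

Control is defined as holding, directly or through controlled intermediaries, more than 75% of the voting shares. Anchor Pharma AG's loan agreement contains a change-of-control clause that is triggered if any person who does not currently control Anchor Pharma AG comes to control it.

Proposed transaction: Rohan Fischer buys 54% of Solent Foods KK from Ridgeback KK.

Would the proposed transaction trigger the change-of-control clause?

No

The purchase adds only to Rohan's holdings (Ridgeback's stake shrinks), so Rohan is the only person who could newly come to control Anchor.
Rohan holds 77% of Fennick, so Rohan controls Fennick.
Fennick and Rohan together hold 75% + 25% = 100% of Anchor, so Rohan controls Anchor.
So Rohan already controls Anchor before the transaction.
After the purchase, Rohan holds 54% of Solent directly, and Ridgeback's stake falls to 46%.
Rohan controlled Anchor already, so this is not a new person acquiring control; every other person's position is unchanged or reduced.
No new person acquires control, so the clause is not triggered.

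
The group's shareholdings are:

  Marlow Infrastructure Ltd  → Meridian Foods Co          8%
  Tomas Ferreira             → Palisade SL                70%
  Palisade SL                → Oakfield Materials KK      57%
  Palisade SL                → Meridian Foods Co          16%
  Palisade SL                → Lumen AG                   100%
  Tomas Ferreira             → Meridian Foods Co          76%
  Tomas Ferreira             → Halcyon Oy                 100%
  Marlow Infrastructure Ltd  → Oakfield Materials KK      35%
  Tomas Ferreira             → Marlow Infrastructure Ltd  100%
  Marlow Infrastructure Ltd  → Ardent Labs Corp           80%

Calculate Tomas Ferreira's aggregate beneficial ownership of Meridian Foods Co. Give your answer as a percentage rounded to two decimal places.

95.20%

Tomas reaches Meridian along 3 paths.
Via Marlow: 100% × 8% = 8%.
Via Palisade: 70% × 16% = 11.2%.
Direct stake: 76% = 76%.
Total: 8% + 11.2% + 76% = 95.2%.
Rounded: 95.20%.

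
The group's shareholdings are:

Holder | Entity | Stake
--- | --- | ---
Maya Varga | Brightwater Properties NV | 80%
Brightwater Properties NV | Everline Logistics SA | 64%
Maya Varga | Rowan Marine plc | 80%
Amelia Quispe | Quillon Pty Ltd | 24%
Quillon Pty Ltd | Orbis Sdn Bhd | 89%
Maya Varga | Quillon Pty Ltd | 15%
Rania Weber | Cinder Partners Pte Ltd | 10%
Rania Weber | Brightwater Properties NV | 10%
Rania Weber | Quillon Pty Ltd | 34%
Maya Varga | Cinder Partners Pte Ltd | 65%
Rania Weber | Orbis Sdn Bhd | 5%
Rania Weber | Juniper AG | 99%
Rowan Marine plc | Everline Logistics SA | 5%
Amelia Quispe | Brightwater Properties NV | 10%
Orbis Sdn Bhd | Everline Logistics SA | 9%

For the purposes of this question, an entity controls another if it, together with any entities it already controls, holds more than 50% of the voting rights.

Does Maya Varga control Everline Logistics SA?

Yes

Maya holds 80% of Rowan, so Maya controls Rowan.
Maya holds 80% of Brightwater, so Maya controls Brightwater.
Brightwater and Rowan together hold 64% + 5% = 69% of Everline, so Maya controls Everline.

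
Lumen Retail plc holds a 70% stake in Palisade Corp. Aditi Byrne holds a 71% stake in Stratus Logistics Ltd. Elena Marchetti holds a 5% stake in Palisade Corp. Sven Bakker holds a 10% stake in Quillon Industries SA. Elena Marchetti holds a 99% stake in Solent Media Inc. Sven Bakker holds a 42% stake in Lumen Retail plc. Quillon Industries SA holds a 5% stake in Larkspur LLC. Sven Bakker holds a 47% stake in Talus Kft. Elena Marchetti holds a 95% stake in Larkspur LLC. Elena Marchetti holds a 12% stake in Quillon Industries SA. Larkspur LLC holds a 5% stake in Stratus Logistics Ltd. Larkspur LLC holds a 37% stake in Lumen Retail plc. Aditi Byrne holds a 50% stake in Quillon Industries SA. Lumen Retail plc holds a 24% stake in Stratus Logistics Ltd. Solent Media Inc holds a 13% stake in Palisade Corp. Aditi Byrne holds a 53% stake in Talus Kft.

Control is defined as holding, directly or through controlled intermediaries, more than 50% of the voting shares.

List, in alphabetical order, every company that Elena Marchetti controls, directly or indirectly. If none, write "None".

Elena holds 99% of Solent, so Elena controls Solent.
Elena holds 95% of Larkspur, so Elena controls Larkspur.
No other company's threshold is met.

Larkspur LLC, Solent Media Inc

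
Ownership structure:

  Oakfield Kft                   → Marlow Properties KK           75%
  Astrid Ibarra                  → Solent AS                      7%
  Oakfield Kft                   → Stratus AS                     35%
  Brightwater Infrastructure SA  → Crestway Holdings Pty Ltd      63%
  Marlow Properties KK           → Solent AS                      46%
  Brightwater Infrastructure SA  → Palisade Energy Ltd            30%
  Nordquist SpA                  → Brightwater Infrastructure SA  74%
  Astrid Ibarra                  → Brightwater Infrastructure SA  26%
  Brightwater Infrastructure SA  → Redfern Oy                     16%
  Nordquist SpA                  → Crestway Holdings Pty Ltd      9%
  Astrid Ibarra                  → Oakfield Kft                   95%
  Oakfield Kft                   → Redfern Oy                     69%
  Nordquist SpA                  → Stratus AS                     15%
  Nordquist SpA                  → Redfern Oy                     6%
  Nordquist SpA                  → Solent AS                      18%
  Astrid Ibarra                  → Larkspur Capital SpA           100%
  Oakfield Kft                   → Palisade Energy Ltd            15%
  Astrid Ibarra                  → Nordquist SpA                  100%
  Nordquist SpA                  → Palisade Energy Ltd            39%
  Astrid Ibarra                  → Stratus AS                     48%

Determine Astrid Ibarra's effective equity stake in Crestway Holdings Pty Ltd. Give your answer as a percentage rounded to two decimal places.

Astrid reaches Crestway along 3 paths.
Via Nordquist: 100% × 9% = 9%.
Via Brightwater: 26% × 63% = 16.38%.
Via Nordquist → Brightwater: 100% × 74% × 63% = 46.62%.
Total: 9% + 16.38% + 46.62% = 72%.
Rounded: 72.00%.

72.00%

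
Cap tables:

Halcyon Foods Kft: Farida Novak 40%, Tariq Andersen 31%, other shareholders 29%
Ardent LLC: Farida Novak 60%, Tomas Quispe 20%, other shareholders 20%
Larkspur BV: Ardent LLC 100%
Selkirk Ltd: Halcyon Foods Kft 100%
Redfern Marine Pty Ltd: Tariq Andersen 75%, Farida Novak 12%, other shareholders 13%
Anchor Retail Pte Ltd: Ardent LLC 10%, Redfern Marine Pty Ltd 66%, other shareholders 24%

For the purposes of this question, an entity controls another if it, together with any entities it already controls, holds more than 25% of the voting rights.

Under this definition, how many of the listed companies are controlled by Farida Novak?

4

Farida holds 40% of Halcyon, so Farida controls Halcyon.
Farida holds 60% of Ardent, so Farida controls Ardent.
Ardent holds 100% of Larkspur, so Farida controls Larkspur.
Halcyon holds 100% of Selkirk, so Farida controls Selkirk.
No other company's threshold is met.
Farida controls 4 companies.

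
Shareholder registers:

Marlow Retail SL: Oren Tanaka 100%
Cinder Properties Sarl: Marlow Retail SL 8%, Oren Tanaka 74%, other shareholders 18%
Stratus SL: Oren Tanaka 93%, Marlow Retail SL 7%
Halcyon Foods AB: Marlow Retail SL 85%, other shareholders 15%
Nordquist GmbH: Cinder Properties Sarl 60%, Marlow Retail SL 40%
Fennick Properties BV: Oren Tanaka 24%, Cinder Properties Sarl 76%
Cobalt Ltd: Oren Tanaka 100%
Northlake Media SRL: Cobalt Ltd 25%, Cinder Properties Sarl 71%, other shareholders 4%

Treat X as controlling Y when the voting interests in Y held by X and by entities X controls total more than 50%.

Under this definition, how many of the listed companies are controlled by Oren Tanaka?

Oren holds 100% of Marlow, so Oren controls Marlow.
Marlow and Oren together hold 8% + 74% = 82% of Cinder, so Oren controls Cinder.
Oren and Marlow together hold 93% + 7% = 100% of Stratus, so Oren controls Stratus.
Marlow holds 85% of Halcyon, so Oren controls Halcyon.
Cinder and Marlow together hold 60% + 40% = 100% of Nordquist, so Oren controls Nordquist.
Oren and Cinder together hold 24% + 76% = 100% of Fennick, so Oren controls Fennick.
Oren holds 100% of Cobalt, so Oren controls Cobalt.
Cobalt and Cinder together hold 25% + 71% = 96% of Northlake, so Oren controls Northlake.
Oren controls 8 companies.

8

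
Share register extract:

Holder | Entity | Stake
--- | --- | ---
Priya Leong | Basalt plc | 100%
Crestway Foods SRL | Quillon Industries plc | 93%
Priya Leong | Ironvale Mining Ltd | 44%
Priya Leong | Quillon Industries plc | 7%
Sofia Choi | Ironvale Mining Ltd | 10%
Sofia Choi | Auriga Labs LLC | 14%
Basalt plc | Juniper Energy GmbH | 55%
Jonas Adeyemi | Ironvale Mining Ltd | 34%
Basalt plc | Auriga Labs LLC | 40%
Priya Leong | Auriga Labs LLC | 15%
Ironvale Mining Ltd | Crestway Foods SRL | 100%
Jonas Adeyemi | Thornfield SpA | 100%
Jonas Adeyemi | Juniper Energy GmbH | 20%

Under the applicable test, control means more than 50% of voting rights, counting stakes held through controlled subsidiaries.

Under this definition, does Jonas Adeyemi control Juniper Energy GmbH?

Jonas holds 100% of Thornfield, so Jonas controls Thornfield.
In Juniper, Jonas's side holds only 20%, not > 50%.
So Jonas does not control Juniper.

No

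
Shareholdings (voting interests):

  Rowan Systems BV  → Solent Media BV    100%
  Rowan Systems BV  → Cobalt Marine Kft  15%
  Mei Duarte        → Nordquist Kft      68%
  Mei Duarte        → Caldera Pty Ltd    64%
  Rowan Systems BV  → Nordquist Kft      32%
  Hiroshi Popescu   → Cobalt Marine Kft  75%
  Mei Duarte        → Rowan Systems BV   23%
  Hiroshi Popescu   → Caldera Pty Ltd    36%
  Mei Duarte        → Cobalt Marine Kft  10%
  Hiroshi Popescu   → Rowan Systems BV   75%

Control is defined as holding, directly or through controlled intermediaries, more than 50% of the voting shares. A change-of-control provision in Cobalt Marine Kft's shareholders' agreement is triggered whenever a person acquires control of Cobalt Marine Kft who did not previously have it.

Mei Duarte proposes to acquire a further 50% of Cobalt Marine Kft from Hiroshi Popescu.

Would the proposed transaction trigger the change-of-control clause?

The purchase adds only to Mei's holdings (Hiroshi's stake shrinks), so Mei is the only person who could newly come to control Cobalt.
Mei holds 64% of Caldera, so Mei controls Caldera.
Mei holds 68% of Nordquist, so Mei controls Nordquist.
In Cobalt, Mei's side holds only 10%, not > 50%.
So before the transaction, Mei does not control Cobalt.
After the purchase, Mei's direct stake in Cobalt rises to 10% + 50% = 60%, and Hiroshi's stake falls to 25%.
Mei holds 60% of Cobalt, so Mei controls Cobalt.
Mei did not control Cobalt before and does after, so the clause is triggered.

Yes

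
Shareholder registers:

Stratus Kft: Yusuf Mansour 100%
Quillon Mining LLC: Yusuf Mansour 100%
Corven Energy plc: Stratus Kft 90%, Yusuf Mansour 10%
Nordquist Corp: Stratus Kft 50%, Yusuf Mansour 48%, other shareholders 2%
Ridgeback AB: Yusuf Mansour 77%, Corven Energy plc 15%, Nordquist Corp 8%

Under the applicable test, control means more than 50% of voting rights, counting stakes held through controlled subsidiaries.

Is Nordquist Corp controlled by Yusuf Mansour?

Yes

Yusuf holds 100% of Stratus, so Yusuf controls Stratus.
Stratus and Yusuf together hold 50% + 48% = 98% of Nordquist, so Yusuf controls Nordquist.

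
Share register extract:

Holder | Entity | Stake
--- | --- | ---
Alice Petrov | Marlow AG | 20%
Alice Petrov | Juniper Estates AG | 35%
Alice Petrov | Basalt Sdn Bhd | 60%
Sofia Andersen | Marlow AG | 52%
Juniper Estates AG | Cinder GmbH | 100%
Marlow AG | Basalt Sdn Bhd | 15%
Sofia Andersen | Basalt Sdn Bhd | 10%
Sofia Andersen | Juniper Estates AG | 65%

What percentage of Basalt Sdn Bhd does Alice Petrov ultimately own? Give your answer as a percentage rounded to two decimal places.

63.00%

Alice reaches Basalt along 2 paths.
Direct stake: 60% = 60%.
Via Marlow: 20% × 15% = 3%.
Total: 60% + 3% = 63%.
Rounded: 63.00%.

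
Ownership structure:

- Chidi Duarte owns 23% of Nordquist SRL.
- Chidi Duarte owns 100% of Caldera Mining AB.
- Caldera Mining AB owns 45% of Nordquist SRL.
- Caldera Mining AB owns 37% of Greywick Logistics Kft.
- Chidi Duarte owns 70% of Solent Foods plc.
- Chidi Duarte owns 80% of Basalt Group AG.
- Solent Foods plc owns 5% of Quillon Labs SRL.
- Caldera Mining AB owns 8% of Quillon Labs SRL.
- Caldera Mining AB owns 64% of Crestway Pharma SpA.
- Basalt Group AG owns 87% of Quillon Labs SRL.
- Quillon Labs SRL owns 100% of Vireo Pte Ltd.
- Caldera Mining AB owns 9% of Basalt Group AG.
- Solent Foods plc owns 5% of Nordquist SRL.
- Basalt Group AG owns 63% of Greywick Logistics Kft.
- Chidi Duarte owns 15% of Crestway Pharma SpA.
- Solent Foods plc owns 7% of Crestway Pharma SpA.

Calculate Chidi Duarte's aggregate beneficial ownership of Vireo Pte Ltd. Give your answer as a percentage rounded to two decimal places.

88.93%

Chidi reaches Vireo along 4 paths.
Via Caldera → Basalt → Quillon: 100% × 9% × 87% × 100% = 7.83%.
Via Basalt → Quillon: 80% × 87% × 100% = 69.6%.
Via Solent → Quillon: 70% × 5% × 100% = 3.5%.
Via Caldera → Quillon: 100% × 8% × 100% = 8%.
Total: 7.83% + 69.6% + 3.5% + 8% = 88.93%.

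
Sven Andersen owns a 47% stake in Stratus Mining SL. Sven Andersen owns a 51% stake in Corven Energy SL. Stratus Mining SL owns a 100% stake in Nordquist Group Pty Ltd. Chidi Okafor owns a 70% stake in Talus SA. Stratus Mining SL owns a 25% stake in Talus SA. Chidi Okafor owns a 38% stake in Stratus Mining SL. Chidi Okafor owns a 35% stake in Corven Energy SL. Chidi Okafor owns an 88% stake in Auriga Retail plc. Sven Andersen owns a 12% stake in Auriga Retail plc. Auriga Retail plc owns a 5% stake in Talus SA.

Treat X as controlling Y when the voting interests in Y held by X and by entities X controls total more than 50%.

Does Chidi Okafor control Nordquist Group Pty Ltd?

Chidi holds 88% of Auriga, so Chidi controls Auriga.
Auriga and Chidi together hold 5% + 70% = 75% of Talus, so Chidi controls Talus.
Neither Chidi nor any entity Chidi controls holds any voting interest in Nordquist.
So Chidi does not control Nordquist.

No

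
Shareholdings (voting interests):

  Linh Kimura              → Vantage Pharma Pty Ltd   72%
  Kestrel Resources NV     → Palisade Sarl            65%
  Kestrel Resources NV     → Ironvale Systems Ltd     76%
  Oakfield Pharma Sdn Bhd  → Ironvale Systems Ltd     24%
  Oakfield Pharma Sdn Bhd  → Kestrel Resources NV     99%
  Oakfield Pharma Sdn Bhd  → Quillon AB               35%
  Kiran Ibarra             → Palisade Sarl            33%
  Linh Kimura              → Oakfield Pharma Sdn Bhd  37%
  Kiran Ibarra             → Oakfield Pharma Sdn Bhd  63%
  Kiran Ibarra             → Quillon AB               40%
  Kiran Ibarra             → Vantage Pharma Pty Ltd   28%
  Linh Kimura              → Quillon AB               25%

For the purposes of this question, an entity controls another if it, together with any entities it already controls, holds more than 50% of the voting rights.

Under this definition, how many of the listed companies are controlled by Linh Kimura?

Linh holds 72% of Vantage, so Linh controls Vantage.
No other company's threshold is met.
Linh controls 1 company.

1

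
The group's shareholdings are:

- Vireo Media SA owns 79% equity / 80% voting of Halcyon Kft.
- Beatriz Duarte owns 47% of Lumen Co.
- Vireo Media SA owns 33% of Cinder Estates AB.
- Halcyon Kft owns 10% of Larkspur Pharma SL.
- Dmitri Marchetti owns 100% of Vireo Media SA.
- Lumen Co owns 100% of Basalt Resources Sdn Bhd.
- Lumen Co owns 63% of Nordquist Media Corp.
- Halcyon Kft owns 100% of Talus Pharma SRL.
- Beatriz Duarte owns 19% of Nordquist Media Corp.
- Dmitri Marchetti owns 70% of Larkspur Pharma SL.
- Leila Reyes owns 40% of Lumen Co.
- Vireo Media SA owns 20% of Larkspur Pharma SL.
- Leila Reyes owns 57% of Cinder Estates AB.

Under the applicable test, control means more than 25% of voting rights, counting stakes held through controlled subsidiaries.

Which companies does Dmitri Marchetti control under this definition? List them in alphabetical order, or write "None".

Cinder Estates AB, Halcyon Kft, Larkspur Pharma SL, Talus Pharma SRL, Vireo Media SA

Dmitri holds 100% of Vireo, so Dmitri controls Vireo.
Vireo holds 33% of Cinder, so Dmitri controls Cinder.
Vireo holds 80% of Halcyon, so Dmitri controls Halcyon.
Dmitri and Halcyon and Vireo together hold 70% + 10% + 20% = 100% of Larkspur, so Dmitri controls Larkspur.
Halcyon holds 100% of Talus, so Dmitri controls Talus.
No other company's threshold is met.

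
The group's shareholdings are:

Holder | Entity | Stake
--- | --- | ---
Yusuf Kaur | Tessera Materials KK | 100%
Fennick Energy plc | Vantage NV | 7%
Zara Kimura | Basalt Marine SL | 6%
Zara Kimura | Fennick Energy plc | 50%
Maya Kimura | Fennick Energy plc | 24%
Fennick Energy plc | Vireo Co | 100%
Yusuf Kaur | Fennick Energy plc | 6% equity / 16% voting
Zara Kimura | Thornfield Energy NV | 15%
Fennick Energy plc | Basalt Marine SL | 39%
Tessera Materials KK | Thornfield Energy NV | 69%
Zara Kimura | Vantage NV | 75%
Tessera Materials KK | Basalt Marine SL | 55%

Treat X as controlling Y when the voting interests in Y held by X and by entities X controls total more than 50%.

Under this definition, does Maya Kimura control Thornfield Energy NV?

Maya's largest direct stake is 24% in Fennick, which does not meet the threshold, so Maya controls no company.
Neither Maya nor any entity Maya controls holds any voting interest in Thornfield.
So Maya does not control Thornfield.

No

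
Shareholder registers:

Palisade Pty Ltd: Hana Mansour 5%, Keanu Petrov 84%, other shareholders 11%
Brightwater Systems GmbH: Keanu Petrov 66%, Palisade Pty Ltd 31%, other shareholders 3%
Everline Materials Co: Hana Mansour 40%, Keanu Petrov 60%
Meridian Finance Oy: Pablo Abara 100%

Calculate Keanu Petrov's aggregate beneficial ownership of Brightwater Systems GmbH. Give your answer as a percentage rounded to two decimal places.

Keanu reaches Brightwater along 2 paths.
Direct stake: 66% = 66%.
Via Palisade: 84% × 31% = 26.04%.
Total: 66% + 26.04% = 92.04%.

92.04%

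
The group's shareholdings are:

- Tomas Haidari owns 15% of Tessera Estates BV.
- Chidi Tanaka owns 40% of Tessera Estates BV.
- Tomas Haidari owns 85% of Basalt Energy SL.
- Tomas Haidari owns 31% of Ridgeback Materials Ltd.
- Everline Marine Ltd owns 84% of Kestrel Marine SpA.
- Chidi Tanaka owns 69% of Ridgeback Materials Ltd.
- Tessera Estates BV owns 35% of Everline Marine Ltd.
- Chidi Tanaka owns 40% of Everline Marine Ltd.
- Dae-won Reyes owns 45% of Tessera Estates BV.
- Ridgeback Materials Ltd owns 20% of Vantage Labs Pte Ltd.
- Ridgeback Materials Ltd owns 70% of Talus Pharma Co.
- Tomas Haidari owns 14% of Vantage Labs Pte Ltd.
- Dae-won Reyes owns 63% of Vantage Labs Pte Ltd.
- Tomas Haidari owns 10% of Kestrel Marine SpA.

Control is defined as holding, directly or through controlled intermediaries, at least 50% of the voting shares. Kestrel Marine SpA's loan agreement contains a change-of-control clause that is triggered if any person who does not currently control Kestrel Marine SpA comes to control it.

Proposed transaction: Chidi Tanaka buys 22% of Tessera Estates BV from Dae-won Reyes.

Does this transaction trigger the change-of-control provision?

The purchase adds only to Chidi's holdings (Dae-won's stake shrinks), so Chidi is the only person who could newly come to control Kestrel.
Chidi holds 69% of Ridgeback, so Chidi controls Ridgeback.
Ridgeback holds 70% of Talus, so Chidi controls Talus.
Neither Chidi nor any entity Chidi controls holds any voting interest in Kestrel.
So before the transaction, Chidi does not control Kestrel.
After the purchase, Chidi's direct stake in Tessera rises to 40% + 22% = 62%, and Dae-won's stake falls to 23%.
Chidi holds 62% of Tessera, so Chidi controls Tessera.
Tessera and Chidi together hold 35% + 40% = 75% of Everline, so Chidi controls Everline.
Everline holds 84% of Kestrel, so Chidi controls Kestrel.
Chidi did not control Kestrel before and does after, so the clause is triggered.

Yes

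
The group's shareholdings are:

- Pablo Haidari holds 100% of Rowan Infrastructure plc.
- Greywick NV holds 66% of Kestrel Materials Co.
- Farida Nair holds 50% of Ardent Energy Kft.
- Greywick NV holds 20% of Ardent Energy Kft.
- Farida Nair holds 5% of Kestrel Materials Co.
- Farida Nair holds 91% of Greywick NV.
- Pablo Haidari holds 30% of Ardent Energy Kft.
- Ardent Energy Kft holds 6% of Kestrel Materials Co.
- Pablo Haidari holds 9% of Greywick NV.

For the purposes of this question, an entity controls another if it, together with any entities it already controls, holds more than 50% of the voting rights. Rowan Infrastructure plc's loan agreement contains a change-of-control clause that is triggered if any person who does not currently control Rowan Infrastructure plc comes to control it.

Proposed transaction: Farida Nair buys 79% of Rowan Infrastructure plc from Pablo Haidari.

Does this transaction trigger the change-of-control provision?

Yes

The purchase adds only to Farida's holdings (Pablo's stake shrinks), so Farida is the only person who could newly come to control Rowan.
Farida holds 91% of Greywick, so Farida controls Greywick.
Greywick and Farida together hold 20% + 50% = 70% of Ardent, so Farida controls Ardent.
Ardent and Farida and Greywick together hold 6% + 5% + 66% = 77% of Kestrel, so Farida controls Kestrel.
Neither Farida nor any entity Farida controls holds any voting interest in Rowan.
So before the transaction, Farida does not control Rowan.
After the purchase, Farida holds 79% of Rowan directly, and Pablo's stake falls to 21%.
Farida holds 79% of Rowan, so Farida controls Rowan.
Farida did not control Rowan before and does after, so the clause is triggered.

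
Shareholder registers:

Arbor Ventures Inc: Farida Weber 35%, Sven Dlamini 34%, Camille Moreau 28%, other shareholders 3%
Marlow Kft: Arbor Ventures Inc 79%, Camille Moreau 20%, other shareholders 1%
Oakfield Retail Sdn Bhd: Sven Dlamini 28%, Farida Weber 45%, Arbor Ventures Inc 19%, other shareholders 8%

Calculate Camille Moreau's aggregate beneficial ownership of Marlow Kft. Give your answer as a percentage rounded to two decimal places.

Camille reaches Marlow along 2 paths.
Via Arbor: 28% × 79% = 22.12%.
Direct stake: 20% = 20%.
Total: 22.12% + 20% = 42.12%.

42.12%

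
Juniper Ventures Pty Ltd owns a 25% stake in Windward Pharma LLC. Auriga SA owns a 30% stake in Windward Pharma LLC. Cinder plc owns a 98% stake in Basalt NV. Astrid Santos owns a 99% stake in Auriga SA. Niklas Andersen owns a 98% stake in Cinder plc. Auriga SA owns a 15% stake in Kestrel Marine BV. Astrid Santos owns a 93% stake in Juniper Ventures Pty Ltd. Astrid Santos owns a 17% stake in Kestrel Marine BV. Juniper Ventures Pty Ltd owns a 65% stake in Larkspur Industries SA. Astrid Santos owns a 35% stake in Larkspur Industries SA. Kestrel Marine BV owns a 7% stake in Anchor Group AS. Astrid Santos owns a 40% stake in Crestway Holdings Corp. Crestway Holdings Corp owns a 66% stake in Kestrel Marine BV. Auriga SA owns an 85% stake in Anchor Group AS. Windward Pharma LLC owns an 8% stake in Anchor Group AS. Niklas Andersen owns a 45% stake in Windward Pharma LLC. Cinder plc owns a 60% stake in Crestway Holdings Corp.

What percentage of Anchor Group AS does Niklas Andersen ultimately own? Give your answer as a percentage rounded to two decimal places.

Niklas reaches Anchor along 2 paths.
Via Cinder → Crestway → Kestrel: 98% × 60% × 66% × 7% = 2.71656%.
Via Windward: 45% × 8% = 3.6%.
Total: 2.71656% + 3.6% = 6.31656%.
Rounded: 6.32%.

6.32%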